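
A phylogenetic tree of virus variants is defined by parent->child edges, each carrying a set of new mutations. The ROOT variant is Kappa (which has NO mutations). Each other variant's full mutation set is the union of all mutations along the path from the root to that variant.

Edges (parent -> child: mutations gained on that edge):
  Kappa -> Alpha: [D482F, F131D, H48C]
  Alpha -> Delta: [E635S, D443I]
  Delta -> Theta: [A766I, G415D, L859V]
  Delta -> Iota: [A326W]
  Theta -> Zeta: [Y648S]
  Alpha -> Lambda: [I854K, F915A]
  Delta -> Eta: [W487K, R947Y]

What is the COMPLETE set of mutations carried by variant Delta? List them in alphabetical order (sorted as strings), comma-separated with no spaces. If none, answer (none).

Answer: D443I,D482F,E635S,F131D,H48C

Derivation:
At Kappa: gained [] -> total []
At Alpha: gained ['D482F', 'F131D', 'H48C'] -> total ['D482F', 'F131D', 'H48C']
At Delta: gained ['E635S', 'D443I'] -> total ['D443I', 'D482F', 'E635S', 'F131D', 'H48C']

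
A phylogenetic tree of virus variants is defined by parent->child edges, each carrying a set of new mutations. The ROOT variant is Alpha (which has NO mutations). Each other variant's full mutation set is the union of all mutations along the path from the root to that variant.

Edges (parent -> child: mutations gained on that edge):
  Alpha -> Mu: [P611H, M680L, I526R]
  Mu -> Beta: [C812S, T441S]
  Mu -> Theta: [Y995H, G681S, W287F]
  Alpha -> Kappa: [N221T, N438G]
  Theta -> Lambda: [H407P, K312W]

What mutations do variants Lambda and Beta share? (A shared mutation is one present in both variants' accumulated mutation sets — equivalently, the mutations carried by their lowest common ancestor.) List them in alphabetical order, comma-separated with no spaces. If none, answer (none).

Answer: I526R,M680L,P611H

Derivation:
Accumulating mutations along path to Lambda:
  At Alpha: gained [] -> total []
  At Mu: gained ['P611H', 'M680L', 'I526R'] -> total ['I526R', 'M680L', 'P611H']
  At Theta: gained ['Y995H', 'G681S', 'W287F'] -> total ['G681S', 'I526R', 'M680L', 'P611H', 'W287F', 'Y995H']
  At Lambda: gained ['H407P', 'K312W'] -> total ['G681S', 'H407P', 'I526R', 'K312W', 'M680L', 'P611H', 'W287F', 'Y995H']
Mutations(Lambda) = ['G681S', 'H407P', 'I526R', 'K312W', 'M680L', 'P611H', 'W287F', 'Y995H']
Accumulating mutations along path to Beta:
  At Alpha: gained [] -> total []
  At Mu: gained ['P611H', 'M680L', 'I526R'] -> total ['I526R', 'M680L', 'P611H']
  At Beta: gained ['C812S', 'T441S'] -> total ['C812S', 'I526R', 'M680L', 'P611H', 'T441S']
Mutations(Beta) = ['C812S', 'I526R', 'M680L', 'P611H', 'T441S']
Intersection: ['G681S', 'H407P', 'I526R', 'K312W', 'M680L', 'P611H', 'W287F', 'Y995H'] ∩ ['C812S', 'I526R', 'M680L', 'P611H', 'T441S'] = ['I526R', 'M680L', 'P611H']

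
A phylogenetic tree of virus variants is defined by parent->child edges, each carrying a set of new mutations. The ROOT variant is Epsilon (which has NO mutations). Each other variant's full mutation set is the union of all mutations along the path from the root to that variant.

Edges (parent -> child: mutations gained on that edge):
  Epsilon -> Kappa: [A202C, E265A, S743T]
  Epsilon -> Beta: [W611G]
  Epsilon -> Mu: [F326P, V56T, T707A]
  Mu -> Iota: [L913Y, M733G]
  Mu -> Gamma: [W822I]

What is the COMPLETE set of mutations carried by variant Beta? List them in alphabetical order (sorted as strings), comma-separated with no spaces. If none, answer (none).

At Epsilon: gained [] -> total []
At Beta: gained ['W611G'] -> total ['W611G']

Answer: W611G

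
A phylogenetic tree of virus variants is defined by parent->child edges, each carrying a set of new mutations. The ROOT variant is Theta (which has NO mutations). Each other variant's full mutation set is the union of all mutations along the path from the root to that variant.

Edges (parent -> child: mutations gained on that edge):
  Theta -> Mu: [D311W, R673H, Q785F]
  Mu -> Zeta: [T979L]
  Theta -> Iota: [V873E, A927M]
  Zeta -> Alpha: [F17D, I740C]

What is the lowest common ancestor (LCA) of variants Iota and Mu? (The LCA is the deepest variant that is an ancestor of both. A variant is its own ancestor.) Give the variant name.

Path from root to Iota: Theta -> Iota
  ancestors of Iota: {Theta, Iota}
Path from root to Mu: Theta -> Mu
  ancestors of Mu: {Theta, Mu}
Common ancestors: {Theta}
Walk up from Mu: Mu (not in ancestors of Iota), Theta (in ancestors of Iota)
Deepest common ancestor (LCA) = Theta

Answer: Theta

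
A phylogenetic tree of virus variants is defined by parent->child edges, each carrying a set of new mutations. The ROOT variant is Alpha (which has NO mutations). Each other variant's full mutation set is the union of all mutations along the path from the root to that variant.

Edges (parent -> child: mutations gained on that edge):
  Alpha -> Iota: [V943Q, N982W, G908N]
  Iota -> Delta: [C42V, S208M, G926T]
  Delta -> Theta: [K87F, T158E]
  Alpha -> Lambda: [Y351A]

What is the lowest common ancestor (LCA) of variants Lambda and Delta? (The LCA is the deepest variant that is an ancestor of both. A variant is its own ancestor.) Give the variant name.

Path from root to Lambda: Alpha -> Lambda
  ancestors of Lambda: {Alpha, Lambda}
Path from root to Delta: Alpha -> Iota -> Delta
  ancestors of Delta: {Alpha, Iota, Delta}
Common ancestors: {Alpha}
Walk up from Delta: Delta (not in ancestors of Lambda), Iota (not in ancestors of Lambda), Alpha (in ancestors of Lambda)
Deepest common ancestor (LCA) = Alpha

Answer: Alpha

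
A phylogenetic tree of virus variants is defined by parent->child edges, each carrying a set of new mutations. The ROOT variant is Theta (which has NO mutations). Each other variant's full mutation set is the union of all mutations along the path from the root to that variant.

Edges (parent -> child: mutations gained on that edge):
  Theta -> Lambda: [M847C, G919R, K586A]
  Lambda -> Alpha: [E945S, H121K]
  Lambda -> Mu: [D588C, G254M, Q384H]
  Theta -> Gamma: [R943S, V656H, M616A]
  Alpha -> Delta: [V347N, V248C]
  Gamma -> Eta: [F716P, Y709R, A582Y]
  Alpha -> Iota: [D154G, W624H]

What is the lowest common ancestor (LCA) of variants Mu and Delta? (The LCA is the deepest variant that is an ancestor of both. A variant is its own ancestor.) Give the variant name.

Path from root to Mu: Theta -> Lambda -> Mu
  ancestors of Mu: {Theta, Lambda, Mu}
Path from root to Delta: Theta -> Lambda -> Alpha -> Delta
  ancestors of Delta: {Theta, Lambda, Alpha, Delta}
Common ancestors: {Theta, Lambda}
Walk up from Delta: Delta (not in ancestors of Mu), Alpha (not in ancestors of Mu), Lambda (in ancestors of Mu), Theta (in ancestors of Mu)
Deepest common ancestor (LCA) = Lambda

Answer: Lambda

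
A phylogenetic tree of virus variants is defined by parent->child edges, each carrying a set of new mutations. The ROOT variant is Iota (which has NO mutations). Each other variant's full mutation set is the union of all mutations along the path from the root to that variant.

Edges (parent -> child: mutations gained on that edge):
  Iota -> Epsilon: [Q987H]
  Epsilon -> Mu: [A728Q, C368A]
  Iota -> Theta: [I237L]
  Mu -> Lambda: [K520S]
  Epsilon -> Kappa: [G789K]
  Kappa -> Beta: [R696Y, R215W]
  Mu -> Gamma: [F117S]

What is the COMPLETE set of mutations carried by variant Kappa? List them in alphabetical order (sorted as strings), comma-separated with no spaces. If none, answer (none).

At Iota: gained [] -> total []
At Epsilon: gained ['Q987H'] -> total ['Q987H']
At Kappa: gained ['G789K'] -> total ['G789K', 'Q987H']

Answer: G789K,Q987H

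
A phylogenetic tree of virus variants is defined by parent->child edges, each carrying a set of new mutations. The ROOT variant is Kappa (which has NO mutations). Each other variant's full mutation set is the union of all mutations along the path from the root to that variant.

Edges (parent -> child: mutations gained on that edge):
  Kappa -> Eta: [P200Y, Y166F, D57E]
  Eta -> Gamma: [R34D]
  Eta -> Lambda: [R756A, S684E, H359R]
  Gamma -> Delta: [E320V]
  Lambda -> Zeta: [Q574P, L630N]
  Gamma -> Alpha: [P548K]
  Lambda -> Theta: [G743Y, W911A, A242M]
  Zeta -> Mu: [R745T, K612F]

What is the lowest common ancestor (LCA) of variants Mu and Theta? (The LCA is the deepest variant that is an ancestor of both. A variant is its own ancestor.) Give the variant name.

Path from root to Mu: Kappa -> Eta -> Lambda -> Zeta -> Mu
  ancestors of Mu: {Kappa, Eta, Lambda, Zeta, Mu}
Path from root to Theta: Kappa -> Eta -> Lambda -> Theta
  ancestors of Theta: {Kappa, Eta, Lambda, Theta}
Common ancestors: {Kappa, Eta, Lambda}
Walk up from Theta: Theta (not in ancestors of Mu), Lambda (in ancestors of Mu), Eta (in ancestors of Mu), Kappa (in ancestors of Mu)
Deepest common ancestor (LCA) = Lambda

Answer: Lambda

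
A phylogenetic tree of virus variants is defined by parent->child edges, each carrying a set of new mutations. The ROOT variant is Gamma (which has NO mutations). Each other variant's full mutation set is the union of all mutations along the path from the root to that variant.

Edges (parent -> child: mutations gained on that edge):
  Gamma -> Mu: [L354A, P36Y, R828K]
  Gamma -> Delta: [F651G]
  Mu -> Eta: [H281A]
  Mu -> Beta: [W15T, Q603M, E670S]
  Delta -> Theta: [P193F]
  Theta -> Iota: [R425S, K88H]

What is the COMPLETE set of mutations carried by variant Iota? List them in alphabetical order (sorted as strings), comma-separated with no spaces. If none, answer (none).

At Gamma: gained [] -> total []
At Delta: gained ['F651G'] -> total ['F651G']
At Theta: gained ['P193F'] -> total ['F651G', 'P193F']
At Iota: gained ['R425S', 'K88H'] -> total ['F651G', 'K88H', 'P193F', 'R425S']

Answer: F651G,K88H,P193F,R425S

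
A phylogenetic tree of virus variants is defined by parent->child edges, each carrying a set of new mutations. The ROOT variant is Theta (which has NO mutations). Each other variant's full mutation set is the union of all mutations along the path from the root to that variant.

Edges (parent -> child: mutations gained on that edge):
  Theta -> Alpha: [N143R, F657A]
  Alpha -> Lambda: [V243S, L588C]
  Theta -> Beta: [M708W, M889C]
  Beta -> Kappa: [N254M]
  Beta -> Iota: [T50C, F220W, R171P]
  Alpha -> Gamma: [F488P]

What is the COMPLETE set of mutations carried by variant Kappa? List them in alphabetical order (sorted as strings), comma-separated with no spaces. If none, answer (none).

Answer: M708W,M889C,N254M

Derivation:
At Theta: gained [] -> total []
At Beta: gained ['M708W', 'M889C'] -> total ['M708W', 'M889C']
At Kappa: gained ['N254M'] -> total ['M708W', 'M889C', 'N254M']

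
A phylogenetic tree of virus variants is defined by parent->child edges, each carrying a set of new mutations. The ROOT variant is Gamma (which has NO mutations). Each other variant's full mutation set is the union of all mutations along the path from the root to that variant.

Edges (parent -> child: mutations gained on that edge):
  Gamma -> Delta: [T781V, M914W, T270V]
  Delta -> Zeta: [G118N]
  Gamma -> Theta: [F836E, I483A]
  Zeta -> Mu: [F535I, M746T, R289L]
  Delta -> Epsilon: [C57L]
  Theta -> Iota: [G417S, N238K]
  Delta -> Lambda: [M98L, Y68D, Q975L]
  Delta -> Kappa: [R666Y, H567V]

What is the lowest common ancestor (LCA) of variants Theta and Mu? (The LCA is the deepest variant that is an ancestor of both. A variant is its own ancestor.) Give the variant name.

Answer: Gamma

Derivation:
Path from root to Theta: Gamma -> Theta
  ancestors of Theta: {Gamma, Theta}
Path from root to Mu: Gamma -> Delta -> Zeta -> Mu
  ancestors of Mu: {Gamma, Delta, Zeta, Mu}
Common ancestors: {Gamma}
Walk up from Mu: Mu (not in ancestors of Theta), Zeta (not in ancestors of Theta), Delta (not in ancestors of Theta), Gamma (in ancestors of Theta)
Deepest common ancestor (LCA) = Gamma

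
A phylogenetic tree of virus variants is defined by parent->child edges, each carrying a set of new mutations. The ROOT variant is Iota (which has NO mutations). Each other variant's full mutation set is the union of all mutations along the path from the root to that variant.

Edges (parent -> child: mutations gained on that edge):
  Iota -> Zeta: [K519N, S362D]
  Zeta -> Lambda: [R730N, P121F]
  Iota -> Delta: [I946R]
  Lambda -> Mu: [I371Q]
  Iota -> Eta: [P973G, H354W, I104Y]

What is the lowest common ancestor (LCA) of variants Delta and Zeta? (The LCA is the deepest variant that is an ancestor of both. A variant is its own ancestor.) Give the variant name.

Path from root to Delta: Iota -> Delta
  ancestors of Delta: {Iota, Delta}
Path from root to Zeta: Iota -> Zeta
  ancestors of Zeta: {Iota, Zeta}
Common ancestors: {Iota}
Walk up from Zeta: Zeta (not in ancestors of Delta), Iota (in ancestors of Delta)
Deepest common ancestor (LCA) = Iota

Answer: Iota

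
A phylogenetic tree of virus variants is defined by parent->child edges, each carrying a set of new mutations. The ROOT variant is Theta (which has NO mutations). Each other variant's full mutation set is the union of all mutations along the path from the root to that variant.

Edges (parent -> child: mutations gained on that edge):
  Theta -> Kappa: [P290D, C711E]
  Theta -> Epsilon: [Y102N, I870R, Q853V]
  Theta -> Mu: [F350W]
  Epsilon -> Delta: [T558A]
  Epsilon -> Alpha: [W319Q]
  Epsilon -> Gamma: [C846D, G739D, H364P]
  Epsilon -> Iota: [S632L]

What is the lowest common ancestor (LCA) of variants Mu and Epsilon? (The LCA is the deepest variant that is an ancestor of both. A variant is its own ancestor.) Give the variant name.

Path from root to Mu: Theta -> Mu
  ancestors of Mu: {Theta, Mu}
Path from root to Epsilon: Theta -> Epsilon
  ancestors of Epsilon: {Theta, Epsilon}
Common ancestors: {Theta}
Walk up from Epsilon: Epsilon (not in ancestors of Mu), Theta (in ancestors of Mu)
Deepest common ancestor (LCA) = Theta

Answer: Theta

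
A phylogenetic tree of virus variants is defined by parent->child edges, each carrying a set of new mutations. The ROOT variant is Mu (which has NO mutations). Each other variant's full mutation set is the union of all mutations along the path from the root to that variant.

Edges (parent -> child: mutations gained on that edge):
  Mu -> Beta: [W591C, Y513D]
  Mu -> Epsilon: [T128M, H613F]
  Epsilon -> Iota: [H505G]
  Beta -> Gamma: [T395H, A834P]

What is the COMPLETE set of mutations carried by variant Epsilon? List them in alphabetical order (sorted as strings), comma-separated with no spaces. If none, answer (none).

Answer: H613F,T128M

Derivation:
At Mu: gained [] -> total []
At Epsilon: gained ['T128M', 'H613F'] -> total ['H613F', 'T128M']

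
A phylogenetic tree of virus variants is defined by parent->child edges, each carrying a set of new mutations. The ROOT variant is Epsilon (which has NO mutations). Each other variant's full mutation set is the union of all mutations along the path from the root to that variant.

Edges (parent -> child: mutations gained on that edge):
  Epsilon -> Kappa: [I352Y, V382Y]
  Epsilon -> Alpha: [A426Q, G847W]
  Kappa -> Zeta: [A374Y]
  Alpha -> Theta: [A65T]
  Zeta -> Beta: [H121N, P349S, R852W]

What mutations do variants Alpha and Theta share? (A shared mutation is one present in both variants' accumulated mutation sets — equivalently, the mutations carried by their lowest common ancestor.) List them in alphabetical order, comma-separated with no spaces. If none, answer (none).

Accumulating mutations along path to Alpha:
  At Epsilon: gained [] -> total []
  At Alpha: gained ['A426Q', 'G847W'] -> total ['A426Q', 'G847W']
Mutations(Alpha) = ['A426Q', 'G847W']
Accumulating mutations along path to Theta:
  At Epsilon: gained [] -> total []
  At Alpha: gained ['A426Q', 'G847W'] -> total ['A426Q', 'G847W']
  At Theta: gained ['A65T'] -> total ['A426Q', 'A65T', 'G847W']
Mutations(Theta) = ['A426Q', 'A65T', 'G847W']
Intersection: ['A426Q', 'G847W'] ∩ ['A426Q', 'A65T', 'G847W'] = ['A426Q', 'G847W']

Answer: A426Q,G847W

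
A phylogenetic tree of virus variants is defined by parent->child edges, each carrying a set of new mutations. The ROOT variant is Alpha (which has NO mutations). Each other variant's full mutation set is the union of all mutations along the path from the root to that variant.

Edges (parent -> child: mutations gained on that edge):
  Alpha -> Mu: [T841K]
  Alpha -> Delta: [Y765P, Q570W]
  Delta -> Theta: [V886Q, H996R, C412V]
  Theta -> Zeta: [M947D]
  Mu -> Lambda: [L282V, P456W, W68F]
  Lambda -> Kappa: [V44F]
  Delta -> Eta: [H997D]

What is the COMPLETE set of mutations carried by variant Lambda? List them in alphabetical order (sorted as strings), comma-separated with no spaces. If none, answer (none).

Answer: L282V,P456W,T841K,W68F

Derivation:
At Alpha: gained [] -> total []
At Mu: gained ['T841K'] -> total ['T841K']
At Lambda: gained ['L282V', 'P456W', 'W68F'] -> total ['L282V', 'P456W', 'T841K', 'W68F']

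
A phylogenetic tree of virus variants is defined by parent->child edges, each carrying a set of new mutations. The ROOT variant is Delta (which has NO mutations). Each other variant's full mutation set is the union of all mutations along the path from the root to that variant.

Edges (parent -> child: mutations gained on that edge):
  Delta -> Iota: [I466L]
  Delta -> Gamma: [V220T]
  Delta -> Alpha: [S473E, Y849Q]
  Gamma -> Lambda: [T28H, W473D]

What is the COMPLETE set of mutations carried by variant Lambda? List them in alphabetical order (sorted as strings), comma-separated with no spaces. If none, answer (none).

Answer: T28H,V220T,W473D

Derivation:
At Delta: gained [] -> total []
At Gamma: gained ['V220T'] -> total ['V220T']
At Lambda: gained ['T28H', 'W473D'] -> total ['T28H', 'V220T', 'W473D']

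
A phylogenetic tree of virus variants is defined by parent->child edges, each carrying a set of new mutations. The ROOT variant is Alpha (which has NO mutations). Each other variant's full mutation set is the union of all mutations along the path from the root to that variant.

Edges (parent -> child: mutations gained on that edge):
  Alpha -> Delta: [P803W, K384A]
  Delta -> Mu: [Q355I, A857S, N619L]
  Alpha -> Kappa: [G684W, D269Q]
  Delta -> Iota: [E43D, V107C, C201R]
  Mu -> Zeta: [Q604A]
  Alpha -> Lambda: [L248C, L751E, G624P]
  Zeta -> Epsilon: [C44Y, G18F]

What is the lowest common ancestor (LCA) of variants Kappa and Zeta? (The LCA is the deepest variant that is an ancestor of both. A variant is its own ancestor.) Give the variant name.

Path from root to Kappa: Alpha -> Kappa
  ancestors of Kappa: {Alpha, Kappa}
Path from root to Zeta: Alpha -> Delta -> Mu -> Zeta
  ancestors of Zeta: {Alpha, Delta, Mu, Zeta}
Common ancestors: {Alpha}
Walk up from Zeta: Zeta (not in ancestors of Kappa), Mu (not in ancestors of Kappa), Delta (not in ancestors of Kappa), Alpha (in ancestors of Kappa)
Deepest common ancestor (LCA) = Alpha

Answer: Alpha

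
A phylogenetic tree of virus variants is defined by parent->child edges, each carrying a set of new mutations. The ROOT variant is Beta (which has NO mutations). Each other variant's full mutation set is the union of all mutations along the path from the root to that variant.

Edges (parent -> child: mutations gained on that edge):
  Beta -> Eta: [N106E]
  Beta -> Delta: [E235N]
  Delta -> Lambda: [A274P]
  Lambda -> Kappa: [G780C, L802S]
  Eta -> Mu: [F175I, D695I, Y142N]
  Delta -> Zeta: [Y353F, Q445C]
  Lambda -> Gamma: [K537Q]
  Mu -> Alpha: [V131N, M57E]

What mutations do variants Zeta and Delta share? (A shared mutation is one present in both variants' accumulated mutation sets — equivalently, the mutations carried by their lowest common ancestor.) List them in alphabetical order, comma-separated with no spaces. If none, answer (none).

Accumulating mutations along path to Zeta:
  At Beta: gained [] -> total []
  At Delta: gained ['E235N'] -> total ['E235N']
  At Zeta: gained ['Y353F', 'Q445C'] -> total ['E235N', 'Q445C', 'Y353F']
Mutations(Zeta) = ['E235N', 'Q445C', 'Y353F']
Accumulating mutations along path to Delta:
  At Beta: gained [] -> total []
  At Delta: gained ['E235N'] -> total ['E235N']
Mutations(Delta) = ['E235N']
Intersection: ['E235N', 'Q445C', 'Y353F'] ∩ ['E235N'] = ['E235N']

Answer: E235N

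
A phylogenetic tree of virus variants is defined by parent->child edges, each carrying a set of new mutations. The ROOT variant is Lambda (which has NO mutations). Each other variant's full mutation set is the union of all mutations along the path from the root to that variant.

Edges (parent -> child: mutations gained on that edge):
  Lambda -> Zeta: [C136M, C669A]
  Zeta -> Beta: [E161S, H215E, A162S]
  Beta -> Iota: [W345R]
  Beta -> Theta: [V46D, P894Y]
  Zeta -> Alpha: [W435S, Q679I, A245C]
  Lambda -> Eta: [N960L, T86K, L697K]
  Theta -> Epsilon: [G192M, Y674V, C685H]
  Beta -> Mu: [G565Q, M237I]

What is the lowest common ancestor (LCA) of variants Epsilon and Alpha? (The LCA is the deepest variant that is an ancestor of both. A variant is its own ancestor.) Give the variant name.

Answer: Zeta

Derivation:
Path from root to Epsilon: Lambda -> Zeta -> Beta -> Theta -> Epsilon
  ancestors of Epsilon: {Lambda, Zeta, Beta, Theta, Epsilon}
Path from root to Alpha: Lambda -> Zeta -> Alpha
  ancestors of Alpha: {Lambda, Zeta, Alpha}
Common ancestors: {Lambda, Zeta}
Walk up from Alpha: Alpha (not in ancestors of Epsilon), Zeta (in ancestors of Epsilon), Lambda (in ancestors of Epsilon)
Deepest common ancestor (LCA) = Zeta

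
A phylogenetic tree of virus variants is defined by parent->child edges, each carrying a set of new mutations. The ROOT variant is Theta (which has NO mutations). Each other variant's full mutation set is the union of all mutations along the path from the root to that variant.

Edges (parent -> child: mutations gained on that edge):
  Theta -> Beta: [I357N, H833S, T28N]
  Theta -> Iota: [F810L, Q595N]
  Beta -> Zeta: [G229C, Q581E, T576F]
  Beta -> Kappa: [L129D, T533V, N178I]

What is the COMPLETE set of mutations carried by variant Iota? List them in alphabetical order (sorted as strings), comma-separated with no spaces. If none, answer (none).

At Theta: gained [] -> total []
At Iota: gained ['F810L', 'Q595N'] -> total ['F810L', 'Q595N']

Answer: F810L,Q595N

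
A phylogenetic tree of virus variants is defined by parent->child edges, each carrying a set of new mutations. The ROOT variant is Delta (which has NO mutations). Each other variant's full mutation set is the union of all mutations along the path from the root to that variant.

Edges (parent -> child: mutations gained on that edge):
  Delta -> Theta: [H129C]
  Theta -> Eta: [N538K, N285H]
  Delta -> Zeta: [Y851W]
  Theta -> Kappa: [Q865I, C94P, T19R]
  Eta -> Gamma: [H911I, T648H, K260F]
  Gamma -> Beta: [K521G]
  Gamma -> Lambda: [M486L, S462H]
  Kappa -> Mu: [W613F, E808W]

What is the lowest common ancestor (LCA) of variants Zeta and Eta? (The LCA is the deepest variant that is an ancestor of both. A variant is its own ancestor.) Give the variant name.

Answer: Delta

Derivation:
Path from root to Zeta: Delta -> Zeta
  ancestors of Zeta: {Delta, Zeta}
Path from root to Eta: Delta -> Theta -> Eta
  ancestors of Eta: {Delta, Theta, Eta}
Common ancestors: {Delta}
Walk up from Eta: Eta (not in ancestors of Zeta), Theta (not in ancestors of Zeta), Delta (in ancestors of Zeta)
Deepest common ancestor (LCA) = Delta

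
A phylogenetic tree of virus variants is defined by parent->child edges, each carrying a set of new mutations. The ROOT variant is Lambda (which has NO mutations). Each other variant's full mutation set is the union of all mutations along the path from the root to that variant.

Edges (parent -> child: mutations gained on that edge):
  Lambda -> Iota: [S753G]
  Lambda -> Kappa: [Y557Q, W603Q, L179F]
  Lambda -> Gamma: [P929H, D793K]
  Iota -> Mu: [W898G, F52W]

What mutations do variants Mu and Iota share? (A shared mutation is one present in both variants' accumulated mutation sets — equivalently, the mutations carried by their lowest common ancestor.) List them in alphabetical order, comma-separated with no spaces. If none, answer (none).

Answer: S753G

Derivation:
Accumulating mutations along path to Mu:
  At Lambda: gained [] -> total []
  At Iota: gained ['S753G'] -> total ['S753G']
  At Mu: gained ['W898G', 'F52W'] -> total ['F52W', 'S753G', 'W898G']
Mutations(Mu) = ['F52W', 'S753G', 'W898G']
Accumulating mutations along path to Iota:
  At Lambda: gained [] -> total []
  At Iota: gained ['S753G'] -> total ['S753G']
Mutations(Iota) = ['S753G']
Intersection: ['F52W', 'S753G', 'W898G'] ∩ ['S753G'] = ['S753G']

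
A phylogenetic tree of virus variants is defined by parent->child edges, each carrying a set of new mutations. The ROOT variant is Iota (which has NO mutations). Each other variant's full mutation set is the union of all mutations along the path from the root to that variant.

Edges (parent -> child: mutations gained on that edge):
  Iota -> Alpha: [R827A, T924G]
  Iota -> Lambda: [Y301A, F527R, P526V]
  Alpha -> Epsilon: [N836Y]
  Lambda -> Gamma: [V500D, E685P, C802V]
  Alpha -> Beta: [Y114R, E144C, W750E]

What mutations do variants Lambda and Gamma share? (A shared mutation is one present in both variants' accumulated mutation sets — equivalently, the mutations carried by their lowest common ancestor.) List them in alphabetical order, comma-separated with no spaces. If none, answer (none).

Answer: F527R,P526V,Y301A

Derivation:
Accumulating mutations along path to Lambda:
  At Iota: gained [] -> total []
  At Lambda: gained ['Y301A', 'F527R', 'P526V'] -> total ['F527R', 'P526V', 'Y301A']
Mutations(Lambda) = ['F527R', 'P526V', 'Y301A']
Accumulating mutations along path to Gamma:
  At Iota: gained [] -> total []
  At Lambda: gained ['Y301A', 'F527R', 'P526V'] -> total ['F527R', 'P526V', 'Y301A']
  At Gamma: gained ['V500D', 'E685P', 'C802V'] -> total ['C802V', 'E685P', 'F527R', 'P526V', 'V500D', 'Y301A']
Mutations(Gamma) = ['C802V', 'E685P', 'F527R', 'P526V', 'V500D', 'Y301A']
Intersection: ['F527R', 'P526V', 'Y301A'] ∩ ['C802V', 'E685P', 'F527R', 'P526V', 'V500D', 'Y301A'] = ['F527R', 'P526V', 'Y301A']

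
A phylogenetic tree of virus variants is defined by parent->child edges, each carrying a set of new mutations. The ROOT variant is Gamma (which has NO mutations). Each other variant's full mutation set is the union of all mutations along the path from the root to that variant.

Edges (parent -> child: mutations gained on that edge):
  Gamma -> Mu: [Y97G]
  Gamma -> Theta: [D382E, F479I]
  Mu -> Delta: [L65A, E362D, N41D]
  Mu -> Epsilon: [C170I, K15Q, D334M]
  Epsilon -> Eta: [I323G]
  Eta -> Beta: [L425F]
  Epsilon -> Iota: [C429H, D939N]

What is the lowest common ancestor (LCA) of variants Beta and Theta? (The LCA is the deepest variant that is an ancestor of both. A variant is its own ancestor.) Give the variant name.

Answer: Gamma

Derivation:
Path from root to Beta: Gamma -> Mu -> Epsilon -> Eta -> Beta
  ancestors of Beta: {Gamma, Mu, Epsilon, Eta, Beta}
Path from root to Theta: Gamma -> Theta
  ancestors of Theta: {Gamma, Theta}
Common ancestors: {Gamma}
Walk up from Theta: Theta (not in ancestors of Beta), Gamma (in ancestors of Beta)
Deepest common ancestor (LCA) = Gamma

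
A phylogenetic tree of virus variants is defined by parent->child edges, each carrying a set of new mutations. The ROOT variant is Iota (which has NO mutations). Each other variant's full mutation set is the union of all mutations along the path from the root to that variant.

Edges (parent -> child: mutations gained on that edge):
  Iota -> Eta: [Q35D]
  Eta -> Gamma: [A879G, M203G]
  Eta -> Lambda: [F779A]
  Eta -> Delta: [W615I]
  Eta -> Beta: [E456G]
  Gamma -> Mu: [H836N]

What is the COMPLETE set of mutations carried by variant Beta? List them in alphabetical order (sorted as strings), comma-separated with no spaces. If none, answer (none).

At Iota: gained [] -> total []
At Eta: gained ['Q35D'] -> total ['Q35D']
At Beta: gained ['E456G'] -> total ['E456G', 'Q35D']

Answer: E456G,Q35D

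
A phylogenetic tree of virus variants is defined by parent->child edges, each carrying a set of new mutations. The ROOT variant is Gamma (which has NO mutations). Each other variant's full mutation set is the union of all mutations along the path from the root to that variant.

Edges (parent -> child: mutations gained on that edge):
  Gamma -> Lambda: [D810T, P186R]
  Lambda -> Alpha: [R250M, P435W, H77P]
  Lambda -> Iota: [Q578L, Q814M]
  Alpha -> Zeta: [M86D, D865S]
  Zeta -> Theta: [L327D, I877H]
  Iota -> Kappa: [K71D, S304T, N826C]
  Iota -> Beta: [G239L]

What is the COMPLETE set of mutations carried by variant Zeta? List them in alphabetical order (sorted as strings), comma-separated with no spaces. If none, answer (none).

At Gamma: gained [] -> total []
At Lambda: gained ['D810T', 'P186R'] -> total ['D810T', 'P186R']
At Alpha: gained ['R250M', 'P435W', 'H77P'] -> total ['D810T', 'H77P', 'P186R', 'P435W', 'R250M']
At Zeta: gained ['M86D', 'D865S'] -> total ['D810T', 'D865S', 'H77P', 'M86D', 'P186R', 'P435W', 'R250M']

Answer: D810T,D865S,H77P,M86D,P186R,P435W,R250M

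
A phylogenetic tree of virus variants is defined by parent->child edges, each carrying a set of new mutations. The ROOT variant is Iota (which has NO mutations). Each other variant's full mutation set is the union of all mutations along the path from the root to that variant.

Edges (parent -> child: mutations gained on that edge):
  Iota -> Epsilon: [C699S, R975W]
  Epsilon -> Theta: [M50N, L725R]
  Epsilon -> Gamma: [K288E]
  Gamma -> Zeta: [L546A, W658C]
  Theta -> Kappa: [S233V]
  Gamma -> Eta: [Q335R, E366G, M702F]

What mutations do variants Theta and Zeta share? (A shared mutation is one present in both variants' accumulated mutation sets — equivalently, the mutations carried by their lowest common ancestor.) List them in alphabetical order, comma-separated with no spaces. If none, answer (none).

Answer: C699S,R975W

Derivation:
Accumulating mutations along path to Theta:
  At Iota: gained [] -> total []
  At Epsilon: gained ['C699S', 'R975W'] -> total ['C699S', 'R975W']
  At Theta: gained ['M50N', 'L725R'] -> total ['C699S', 'L725R', 'M50N', 'R975W']
Mutations(Theta) = ['C699S', 'L725R', 'M50N', 'R975W']
Accumulating mutations along path to Zeta:
  At Iota: gained [] -> total []
  At Epsilon: gained ['C699S', 'R975W'] -> total ['C699S', 'R975W']
  At Gamma: gained ['K288E'] -> total ['C699S', 'K288E', 'R975W']
  At Zeta: gained ['L546A', 'W658C'] -> total ['C699S', 'K288E', 'L546A', 'R975W', 'W658C']
Mutations(Zeta) = ['C699S', 'K288E', 'L546A', 'R975W', 'W658C']
Intersection: ['C699S', 'L725R', 'M50N', 'R975W'] ∩ ['C699S', 'K288E', 'L546A', 'R975W', 'W658C'] = ['C699S', 'R975W']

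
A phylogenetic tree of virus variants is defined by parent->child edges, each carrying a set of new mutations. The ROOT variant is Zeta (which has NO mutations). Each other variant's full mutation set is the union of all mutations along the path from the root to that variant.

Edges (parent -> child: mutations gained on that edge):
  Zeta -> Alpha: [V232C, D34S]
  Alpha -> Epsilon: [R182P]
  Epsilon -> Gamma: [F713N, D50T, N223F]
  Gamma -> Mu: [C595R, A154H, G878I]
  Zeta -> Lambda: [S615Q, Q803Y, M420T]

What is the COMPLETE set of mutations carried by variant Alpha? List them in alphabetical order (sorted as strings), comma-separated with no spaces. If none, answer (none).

At Zeta: gained [] -> total []
At Alpha: gained ['V232C', 'D34S'] -> total ['D34S', 'V232C']

Answer: D34S,V232C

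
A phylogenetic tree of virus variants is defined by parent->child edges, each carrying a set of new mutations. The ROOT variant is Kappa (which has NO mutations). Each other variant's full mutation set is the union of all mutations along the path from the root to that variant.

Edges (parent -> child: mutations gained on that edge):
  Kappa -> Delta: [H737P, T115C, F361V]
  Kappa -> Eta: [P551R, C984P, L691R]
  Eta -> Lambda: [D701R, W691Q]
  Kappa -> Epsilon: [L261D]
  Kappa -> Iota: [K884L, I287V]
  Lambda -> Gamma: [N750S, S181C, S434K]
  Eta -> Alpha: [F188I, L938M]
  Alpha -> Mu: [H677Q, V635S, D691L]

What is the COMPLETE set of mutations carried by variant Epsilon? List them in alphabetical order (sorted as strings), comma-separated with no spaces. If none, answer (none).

Answer: L261D

Derivation:
At Kappa: gained [] -> total []
At Epsilon: gained ['L261D'] -> total ['L261D']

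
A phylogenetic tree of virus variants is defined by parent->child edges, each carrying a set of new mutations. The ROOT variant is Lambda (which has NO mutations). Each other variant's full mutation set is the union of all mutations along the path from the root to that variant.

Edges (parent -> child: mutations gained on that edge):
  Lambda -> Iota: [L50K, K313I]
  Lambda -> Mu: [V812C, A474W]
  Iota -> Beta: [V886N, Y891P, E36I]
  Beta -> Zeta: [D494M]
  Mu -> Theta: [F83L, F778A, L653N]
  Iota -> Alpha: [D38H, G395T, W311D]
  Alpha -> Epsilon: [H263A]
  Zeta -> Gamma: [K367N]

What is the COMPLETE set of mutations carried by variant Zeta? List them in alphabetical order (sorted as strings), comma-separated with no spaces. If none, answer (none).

At Lambda: gained [] -> total []
At Iota: gained ['L50K', 'K313I'] -> total ['K313I', 'L50K']
At Beta: gained ['V886N', 'Y891P', 'E36I'] -> total ['E36I', 'K313I', 'L50K', 'V886N', 'Y891P']
At Zeta: gained ['D494M'] -> total ['D494M', 'E36I', 'K313I', 'L50K', 'V886N', 'Y891P']

Answer: D494M,E36I,K313I,L50K,V886N,Y891P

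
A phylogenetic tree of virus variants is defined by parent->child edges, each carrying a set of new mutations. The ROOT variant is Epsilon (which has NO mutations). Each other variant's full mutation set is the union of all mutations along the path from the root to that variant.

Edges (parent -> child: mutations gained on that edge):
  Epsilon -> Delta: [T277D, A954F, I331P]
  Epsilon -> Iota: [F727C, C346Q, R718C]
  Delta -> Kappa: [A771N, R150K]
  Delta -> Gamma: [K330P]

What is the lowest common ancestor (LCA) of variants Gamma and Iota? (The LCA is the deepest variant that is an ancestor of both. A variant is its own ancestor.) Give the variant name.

Path from root to Gamma: Epsilon -> Delta -> Gamma
  ancestors of Gamma: {Epsilon, Delta, Gamma}
Path from root to Iota: Epsilon -> Iota
  ancestors of Iota: {Epsilon, Iota}
Common ancestors: {Epsilon}
Walk up from Iota: Iota (not in ancestors of Gamma), Epsilon (in ancestors of Gamma)
Deepest common ancestor (LCA) = Epsilon

Answer: Epsilon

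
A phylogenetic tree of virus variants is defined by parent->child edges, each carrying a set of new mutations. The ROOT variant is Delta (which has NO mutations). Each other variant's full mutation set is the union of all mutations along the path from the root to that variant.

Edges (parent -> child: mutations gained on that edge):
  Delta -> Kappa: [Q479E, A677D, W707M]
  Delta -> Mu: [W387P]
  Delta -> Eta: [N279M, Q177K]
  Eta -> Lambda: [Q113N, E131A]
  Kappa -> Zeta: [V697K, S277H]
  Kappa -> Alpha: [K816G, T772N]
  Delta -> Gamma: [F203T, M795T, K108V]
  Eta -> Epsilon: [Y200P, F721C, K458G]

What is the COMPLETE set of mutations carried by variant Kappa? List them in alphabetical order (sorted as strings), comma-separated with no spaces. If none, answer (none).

Answer: A677D,Q479E,W707M

Derivation:
At Delta: gained [] -> total []
At Kappa: gained ['Q479E', 'A677D', 'W707M'] -> total ['A677D', 'Q479E', 'W707M']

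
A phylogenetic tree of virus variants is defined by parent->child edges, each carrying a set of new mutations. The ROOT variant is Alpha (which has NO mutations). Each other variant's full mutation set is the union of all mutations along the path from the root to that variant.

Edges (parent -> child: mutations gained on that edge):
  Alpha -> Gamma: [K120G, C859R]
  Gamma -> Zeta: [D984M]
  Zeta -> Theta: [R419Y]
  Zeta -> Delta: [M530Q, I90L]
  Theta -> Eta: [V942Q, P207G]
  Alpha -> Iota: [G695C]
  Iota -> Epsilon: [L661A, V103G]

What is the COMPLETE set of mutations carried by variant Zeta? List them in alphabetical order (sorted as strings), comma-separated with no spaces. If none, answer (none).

Answer: C859R,D984M,K120G

Derivation:
At Alpha: gained [] -> total []
At Gamma: gained ['K120G', 'C859R'] -> total ['C859R', 'K120G']
At Zeta: gained ['D984M'] -> total ['C859R', 'D984M', 'K120G']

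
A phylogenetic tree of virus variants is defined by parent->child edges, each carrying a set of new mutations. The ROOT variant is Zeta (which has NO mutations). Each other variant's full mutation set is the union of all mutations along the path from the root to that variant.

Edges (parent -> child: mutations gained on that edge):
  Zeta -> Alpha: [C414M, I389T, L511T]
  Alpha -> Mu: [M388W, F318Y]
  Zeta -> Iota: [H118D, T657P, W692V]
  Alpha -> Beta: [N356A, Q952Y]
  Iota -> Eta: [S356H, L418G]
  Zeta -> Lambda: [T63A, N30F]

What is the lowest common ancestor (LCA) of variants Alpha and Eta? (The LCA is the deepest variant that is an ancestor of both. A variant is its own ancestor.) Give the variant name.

Path from root to Alpha: Zeta -> Alpha
  ancestors of Alpha: {Zeta, Alpha}
Path from root to Eta: Zeta -> Iota -> Eta
  ancestors of Eta: {Zeta, Iota, Eta}
Common ancestors: {Zeta}
Walk up from Eta: Eta (not in ancestors of Alpha), Iota (not in ancestors of Alpha), Zeta (in ancestors of Alpha)
Deepest common ancestor (LCA) = Zeta

Answer: Zeta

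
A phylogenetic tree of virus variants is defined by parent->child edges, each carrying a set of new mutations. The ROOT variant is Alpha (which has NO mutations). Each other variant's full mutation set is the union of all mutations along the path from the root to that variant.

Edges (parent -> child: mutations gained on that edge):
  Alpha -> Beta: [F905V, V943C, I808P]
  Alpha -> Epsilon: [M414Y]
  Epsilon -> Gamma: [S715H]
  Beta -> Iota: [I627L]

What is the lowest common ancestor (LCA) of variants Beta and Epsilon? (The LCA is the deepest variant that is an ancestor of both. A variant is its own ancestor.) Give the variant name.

Path from root to Beta: Alpha -> Beta
  ancestors of Beta: {Alpha, Beta}
Path from root to Epsilon: Alpha -> Epsilon
  ancestors of Epsilon: {Alpha, Epsilon}
Common ancestors: {Alpha}
Walk up from Epsilon: Epsilon (not in ancestors of Beta), Alpha (in ancestors of Beta)
Deepest common ancestor (LCA) = Alpha

Answer: Alpha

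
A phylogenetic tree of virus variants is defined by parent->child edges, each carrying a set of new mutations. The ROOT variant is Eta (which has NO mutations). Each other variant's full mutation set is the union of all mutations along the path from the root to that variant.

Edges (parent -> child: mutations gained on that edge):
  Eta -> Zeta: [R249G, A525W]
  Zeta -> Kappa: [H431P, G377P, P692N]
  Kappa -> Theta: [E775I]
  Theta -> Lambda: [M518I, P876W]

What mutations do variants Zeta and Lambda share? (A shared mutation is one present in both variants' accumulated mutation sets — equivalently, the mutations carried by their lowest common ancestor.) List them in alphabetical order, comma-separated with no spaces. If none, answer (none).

Accumulating mutations along path to Zeta:
  At Eta: gained [] -> total []
  At Zeta: gained ['R249G', 'A525W'] -> total ['A525W', 'R249G']
Mutations(Zeta) = ['A525W', 'R249G']
Accumulating mutations along path to Lambda:
  At Eta: gained [] -> total []
  At Zeta: gained ['R249G', 'A525W'] -> total ['A525W', 'R249G']
  At Kappa: gained ['H431P', 'G377P', 'P692N'] -> total ['A525W', 'G377P', 'H431P', 'P692N', 'R249G']
  At Theta: gained ['E775I'] -> total ['A525W', 'E775I', 'G377P', 'H431P', 'P692N', 'R249G']
  At Lambda: gained ['M518I', 'P876W'] -> total ['A525W', 'E775I', 'G377P', 'H431P', 'M518I', 'P692N', 'P876W', 'R249G']
Mutations(Lambda) = ['A525W', 'E775I', 'G377P', 'H431P', 'M518I', 'P692N', 'P876W', 'R249G']
Intersection: ['A525W', 'R249G'] ∩ ['A525W', 'E775I', 'G377P', 'H431P', 'M518I', 'P692N', 'P876W', 'R249G'] = ['A525W', 'R249G']

Answer: A525W,R249G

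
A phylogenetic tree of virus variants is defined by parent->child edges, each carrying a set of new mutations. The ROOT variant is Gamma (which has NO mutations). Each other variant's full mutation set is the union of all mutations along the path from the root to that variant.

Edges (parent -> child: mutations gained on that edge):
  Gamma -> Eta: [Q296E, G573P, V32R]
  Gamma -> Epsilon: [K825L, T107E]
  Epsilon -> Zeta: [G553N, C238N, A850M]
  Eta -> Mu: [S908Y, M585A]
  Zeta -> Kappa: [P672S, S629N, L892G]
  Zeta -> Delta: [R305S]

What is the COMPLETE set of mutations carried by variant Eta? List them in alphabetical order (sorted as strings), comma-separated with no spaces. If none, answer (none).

At Gamma: gained [] -> total []
At Eta: gained ['Q296E', 'G573P', 'V32R'] -> total ['G573P', 'Q296E', 'V32R']

Answer: G573P,Q296E,V32R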